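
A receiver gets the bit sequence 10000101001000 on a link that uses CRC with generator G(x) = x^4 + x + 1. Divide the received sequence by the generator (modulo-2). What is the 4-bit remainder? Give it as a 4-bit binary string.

Modulo-2 division of 10000101001000 by 10011:
  pos 0: 10000 XOR 10011 = 00011
  pos 3: 11101 XOR 10011 = 01110
  pos 4: 11100 XOR 10011 = 01111
  pos 5: 11110 XOR 10011 = 01101
  pos 6: 11011 XOR 10011 = 01000
  pos 7: 10000 XOR 10011 = 00011
Remainder = 1100 (nonzero — an error is detected).

1100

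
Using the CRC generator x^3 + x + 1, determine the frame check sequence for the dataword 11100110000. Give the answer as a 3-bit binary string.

111

Append 3 zeros: 11100110000000. Divide by 1011 (XOR where the leading bit is 1):
  pos 0: 1110 XOR 1011 = 0101
  pos 1: 1010 XOR 1011 = 0001
  pos 4: 1110 XOR 1011 = 0101
  pos 5: 1010 XOR 1011 = 0001
  pos 8: 1000 XOR 1011 = 0011
  pos 10: 1100 XOR 1011 = 0111
Remainder (last 3 bits) = 111. This is the CRC / FCS.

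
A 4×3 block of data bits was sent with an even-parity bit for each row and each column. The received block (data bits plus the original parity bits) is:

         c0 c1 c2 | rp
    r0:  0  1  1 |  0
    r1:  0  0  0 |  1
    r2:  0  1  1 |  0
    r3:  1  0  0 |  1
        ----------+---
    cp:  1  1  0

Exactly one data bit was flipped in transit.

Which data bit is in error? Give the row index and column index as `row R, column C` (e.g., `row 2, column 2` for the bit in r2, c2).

Recompute each row's even parity and compare to rp:
  r0: data parity 0, sent rp 0 → ok
  r1: data parity 0, sent rp 1 → mismatch
  r2: data parity 0, sent rp 0 → ok
  r3: data parity 1, sent rp 1 → ok
Recompute each column's even parity and compare to cp:
  c0: data parity 1, sent cp 1 → ok
  c1: data parity 0, sent cp 1 → mismatch
  c2: data parity 0, sent cp 0 → ok
Exactly one row (r1) and one column (c1) fail → the flipped bit is at their intersection.

row 1, column 1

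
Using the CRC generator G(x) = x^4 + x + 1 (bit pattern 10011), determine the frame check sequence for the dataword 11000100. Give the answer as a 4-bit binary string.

0101

Append 4 zeros: 110001000000. Divide by 10011 (XOR where the leading bit is 1):
  pos 0: 11000 XOR 10011 = 01011
  pos 1: 10111 XOR 10011 = 00100
  pos 3: 10000 XOR 10011 = 00011
  pos 6: 11000 XOR 10011 = 01011
  pos 7: 10110 XOR 10011 = 00101
Remainder (last 4 bits) = 0101. This is the CRC / FCS.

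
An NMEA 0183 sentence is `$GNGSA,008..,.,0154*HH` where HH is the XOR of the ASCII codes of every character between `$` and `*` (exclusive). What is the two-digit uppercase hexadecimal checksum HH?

66

XOR the ASCII codes of the payload characters:
  'G' = 0x47 → acc = 0x47
  'N' = 0x4E → acc = 0x09
  'G' = 0x47 → acc = 0x4E
  'S' = 0x53 → acc = 0x1D
  'A' = 0x41 → acc = 0x5C
  ',' = 0x2C → acc = 0x70
  '0' = 0x30 → acc = 0x40
  '0' = 0x30 → acc = 0x70
  '8' = 0x38 → acc = 0x48
  '.' = 0x2E → acc = 0x66
  '.' = 0x2E → acc = 0x48
  ',' = 0x2C → acc = 0x64
  '.' = 0x2E → acc = 0x4A
  ',' = 0x2C → acc = 0x66
  '0' = 0x30 → acc = 0x56
  '1' = 0x31 → acc = 0x67
  '5' = 0x35 → acc = 0x52
  '4' = 0x34 → acc = 0x66
Checksum = 0x66.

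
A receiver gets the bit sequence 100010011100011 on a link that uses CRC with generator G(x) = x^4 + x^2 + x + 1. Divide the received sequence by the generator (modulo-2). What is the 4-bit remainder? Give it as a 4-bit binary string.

1110

Modulo-2 division of 100010011100011 by 10111:
  pos 0: 10001 XOR 10111 = 00110
  pos 2: 11000 XOR 10111 = 01111
  pos 3: 11111 XOR 10111 = 01000
  pos 4: 10001 XOR 10111 = 00110
  pos 6: 11010 XOR 10111 = 01101
  pos 7: 11010 XOR 10111 = 01101
  pos 8: 11010 XOR 10111 = 01101
  pos 9: 11011 XOR 10111 = 01100
  pos 10: 11001 XOR 10111 = 01110
Remainder = 1110 (nonzero — an error is detected).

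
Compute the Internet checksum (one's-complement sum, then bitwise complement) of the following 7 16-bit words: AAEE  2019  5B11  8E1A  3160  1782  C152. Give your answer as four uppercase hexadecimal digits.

One's-complement addition (fold any carry out of bit 15 back into bit 0):
  0xAAEE + 0x2019 = 0x0CB07
  0xCB07 + 0x5B11 = 0x12618 → wrap carry → 0x2619
  0x2619 + 0x8E1A = 0x0B433
  0xB433 + 0x3160 = 0x0E593
  0xE593 + 0x1782 = 0x0FD15
  0xFD15 + 0xC152 = 0x1BE67 → wrap carry → 0xBE68
One's-complement sum = 0xBE68.
Checksum = ~0xBE68 & 0xFFFF = 0x4197.

4197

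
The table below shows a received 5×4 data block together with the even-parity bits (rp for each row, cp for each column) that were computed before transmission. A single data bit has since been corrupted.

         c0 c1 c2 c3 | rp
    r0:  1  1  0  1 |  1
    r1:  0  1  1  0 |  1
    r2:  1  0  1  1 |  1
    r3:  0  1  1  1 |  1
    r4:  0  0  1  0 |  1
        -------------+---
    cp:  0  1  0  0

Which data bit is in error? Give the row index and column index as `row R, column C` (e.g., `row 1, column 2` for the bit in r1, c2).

Recompute each row's even parity and compare to rp:
  r0: data parity 1, sent rp 1 → ok
  r1: data parity 0, sent rp 1 → mismatch
  r2: data parity 1, sent rp 1 → ok
  r3: data parity 1, sent rp 1 → ok
  r4: data parity 1, sent rp 1 → ok
Recompute each column's even parity and compare to cp:
  c0: data parity 0, sent cp 0 → ok
  c1: data parity 1, sent cp 1 → ok
  c2: data parity 0, sent cp 0 → ok
  c3: data parity 1, sent cp 0 → mismatch
Exactly one row (r1) and one column (c3) fail → the flipped bit is at their intersection.

row 1, column 3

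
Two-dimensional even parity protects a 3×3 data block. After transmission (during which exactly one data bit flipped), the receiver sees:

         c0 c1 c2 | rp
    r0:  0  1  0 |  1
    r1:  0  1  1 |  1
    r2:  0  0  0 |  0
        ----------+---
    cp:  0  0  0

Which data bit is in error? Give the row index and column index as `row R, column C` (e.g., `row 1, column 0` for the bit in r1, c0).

Recompute each row's even parity and compare to rp:
  r0: data parity 1, sent rp 1 → ok
  r1: data parity 0, sent rp 1 → mismatch
  r2: data parity 0, sent rp 0 → ok
Recompute each column's even parity and compare to cp:
  c0: data parity 0, sent cp 0 → ok
  c1: data parity 0, sent cp 0 → ok
  c2: data parity 1, sent cp 0 → mismatch
Exactly one row (r1) and one column (c2) fail → the flipped bit is at their intersection.

row 1, column 2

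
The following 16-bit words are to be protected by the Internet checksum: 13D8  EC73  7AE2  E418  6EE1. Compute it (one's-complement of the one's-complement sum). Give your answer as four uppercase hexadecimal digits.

One's-complement addition (fold any carry out of bit 15 back into bit 0):
  0x13D8 + 0xEC73 = 0x1004B → wrap carry → 0x004C
  0x004C + 0x7AE2 = 0x07B2E
  0x7B2E + 0xE418 = 0x15F46 → wrap carry → 0x5F47
  0x5F47 + 0x6EE1 = 0x0CE28
One's-complement sum = 0xCE28.
Checksum = ~0xCE28 & 0xFFFF = 0x31D7.

31D7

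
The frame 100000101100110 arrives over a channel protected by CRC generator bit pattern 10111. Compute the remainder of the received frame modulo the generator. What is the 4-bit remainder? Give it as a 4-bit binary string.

0000

Modulo-2 division of 100000101100110 by 10111:
  pos 0: 10000 XOR 10111 = 00111
  pos 2: 11101 XOR 10111 = 01010
  pos 3: 10100 XOR 10111 = 00011
  pos 6: 11110 XOR 10111 = 01001
  pos 7: 10010 XOR 10111 = 00101
  pos 9: 10111 XOR 10111 = 00000
Remainder = 0000 (zero — the frame passes the CRC check).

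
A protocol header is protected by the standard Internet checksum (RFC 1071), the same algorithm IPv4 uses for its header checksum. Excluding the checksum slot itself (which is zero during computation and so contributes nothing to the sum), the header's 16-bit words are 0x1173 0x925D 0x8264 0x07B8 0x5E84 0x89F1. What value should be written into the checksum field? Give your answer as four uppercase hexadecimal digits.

E99C

One's-complement addition (fold any carry out of bit 15 back into bit 0):
  0x1173 + 0x925D = 0x0A3D0
  0xA3D0 + 0x8264 = 0x12634 → wrap carry → 0x2635
  0x2635 + 0x07B8 = 0x02DED
  0x2DED + 0x5E84 = 0x08C71
  0x8C71 + 0x89F1 = 0x11662 → wrap carry → 0x1663
One's-complement sum = 0x1663.
Checksum = ~0x1663 & 0xFFFF = 0xE99C.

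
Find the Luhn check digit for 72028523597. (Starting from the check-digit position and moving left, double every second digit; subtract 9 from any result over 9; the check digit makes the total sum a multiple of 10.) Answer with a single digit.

Partial digits right→left: 7 9 5 3 2 5 8 2 0 2 7
Double every second digit counting from the check-digit position (so the 1st, 3rd, 5th, ... of the partial from the right).
  doubled (with −9 where >9): 5 1 4 7 0 5 → sum 22
  kept as-is: 9 3 5 2 2 → sum 21
Total = 22 + 21 = 43.
Check digit = (10 − (43 mod 10)) mod 10 = 7.

7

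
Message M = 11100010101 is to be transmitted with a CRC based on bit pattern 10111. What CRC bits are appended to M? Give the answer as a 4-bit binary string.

1010

Append 4 zeros: 111000101010000. Divide by 10111 (XOR where the leading bit is 1):
  pos 0: 11100 XOR 10111 = 01011
  pos 1: 10110 XOR 10111 = 00001
  pos 5: 11010 XOR 10111 = 01101
  pos 6: 11011 XOR 10111 = 01100
  pos 7: 11000 XOR 10111 = 01111
  pos 8: 11110 XOR 10111 = 01001
  pos 9: 10010 XOR 10111 = 00101
Remainder (last 4 bits) = 1010. This is the CRC / FCS.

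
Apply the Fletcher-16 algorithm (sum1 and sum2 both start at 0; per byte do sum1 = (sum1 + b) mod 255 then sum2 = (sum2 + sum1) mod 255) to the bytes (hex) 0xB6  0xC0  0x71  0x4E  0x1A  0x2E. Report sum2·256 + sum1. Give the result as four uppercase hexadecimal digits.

Running sums (mod 255):
  after byte 0 (0xB6): sum1=182, sum2=182
  after byte 1 (0xC0): sum1=119, sum2=46
  after byte 2 (0x71): sum1=232, sum2=23
  after byte 3 (0x4E): sum1=55, sum2=78
  after byte 4 (0x1A): sum1=81, sum2=159
  after byte 5 (0x2E): sum1=127, sum2=31
Checksum = sum2·256 + sum1 = 31·256 + 127 = 8063 = 0x1F7F.

1F7F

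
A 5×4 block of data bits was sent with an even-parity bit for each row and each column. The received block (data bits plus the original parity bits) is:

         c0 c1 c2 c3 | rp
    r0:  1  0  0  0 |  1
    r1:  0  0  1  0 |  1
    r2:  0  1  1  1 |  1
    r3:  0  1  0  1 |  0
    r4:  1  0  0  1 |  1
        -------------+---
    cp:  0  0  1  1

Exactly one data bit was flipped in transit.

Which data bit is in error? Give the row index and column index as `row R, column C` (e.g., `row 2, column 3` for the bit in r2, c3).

Recompute each row's even parity and compare to rp:
  r0: data parity 1, sent rp 1 → ok
  r1: data parity 1, sent rp 1 → ok
  r2: data parity 1, sent rp 1 → ok
  r3: data parity 0, sent rp 0 → ok
  r4: data parity 0, sent rp 1 → mismatch
Recompute each column's even parity and compare to cp:
  c0: data parity 0, sent cp 0 → ok
  c1: data parity 0, sent cp 0 → ok
  c2: data parity 0, sent cp 1 → mismatch
  c3: data parity 1, sent cp 1 → ok
Exactly one row (r4) and one column (c2) fail → the flipped bit is at their intersection.

row 4, column 2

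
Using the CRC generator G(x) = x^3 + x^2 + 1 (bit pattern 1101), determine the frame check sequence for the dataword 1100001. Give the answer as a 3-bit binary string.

011

Append 3 zeros: 1100001000. Divide by 1101 (XOR where the leading bit is 1):
  pos 0: 1100 XOR 1101 = 0001
  pos 3: 1001 XOR 1101 = 0100
  pos 4: 1000 XOR 1101 = 0101
  pos 5: 1010 XOR 1101 = 0111
  pos 6: 1110 XOR 1101 = 0011
Remainder (last 3 bits) = 011. This is the CRC / FCS.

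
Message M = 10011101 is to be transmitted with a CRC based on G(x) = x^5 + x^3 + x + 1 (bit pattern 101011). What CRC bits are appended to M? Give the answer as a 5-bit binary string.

00100

Append 5 zeros: 1001110100000. Divide by 101011 (XOR where the leading bit is 1):
  pos 0: 100111 XOR 101011 = 001100
  pos 2: 110001 XOR 101011 = 011010
  pos 3: 110100 XOR 101011 = 011111
  pos 4: 111110 XOR 101011 = 010101
  pos 5: 101010 XOR 101011 = 000001
Remainder (last 5 bits) = 00100. This is the CRC / FCS.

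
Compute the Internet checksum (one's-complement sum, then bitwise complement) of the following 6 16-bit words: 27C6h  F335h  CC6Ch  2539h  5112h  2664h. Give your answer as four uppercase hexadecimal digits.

One's-complement addition (fold any carry out of bit 15 back into bit 0):
  0x27C6 + 0xF335 = 0x11AFB → wrap carry → 0x1AFC
  0x1AFC + 0xCC6C = 0x0E768
  0xE768 + 0x2539 = 0x10CA1 → wrap carry → 0x0CA2
  0x0CA2 + 0x5112 = 0x05DB4
  0x5DB4 + 0x2664 = 0x08418
One's-complement sum = 0x8418.
Checksum = ~0x8418 & 0xFFFF = 0x7BE7.

7BE7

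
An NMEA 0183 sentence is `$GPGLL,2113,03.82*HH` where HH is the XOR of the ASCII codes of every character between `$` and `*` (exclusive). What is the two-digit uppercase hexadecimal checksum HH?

XOR the ASCII codes of the payload characters:
  'G' = 0x47 → acc = 0x47
  'P' = 0x50 → acc = 0x17
  'G' = 0x47 → acc = 0x50
  'L' = 0x4C → acc = 0x1C
  'L' = 0x4C → acc = 0x50
  ',' = 0x2C → acc = 0x7C
  '2' = 0x32 → acc = 0x4E
  '1' = 0x31 → acc = 0x7F
  '1' = 0x31 → acc = 0x4E
  '3' = 0x33 → acc = 0x7D
  ',' = 0x2C → acc = 0x51
  '0' = 0x30 → acc = 0x61
  '3' = 0x33 → acc = 0x52
  '.' = 0x2E → acc = 0x7C
  '8' = 0x38 → acc = 0x44
  '2' = 0x32 → acc = 0x76
Checksum = 0x76.

76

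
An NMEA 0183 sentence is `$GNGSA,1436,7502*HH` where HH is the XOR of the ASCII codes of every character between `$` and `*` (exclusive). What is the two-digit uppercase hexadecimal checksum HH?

XOR the ASCII codes of the payload characters:
  'G' = 0x47 → acc = 0x47
  'N' = 0x4E → acc = 0x09
  'G' = 0x47 → acc = 0x4E
  'S' = 0x53 → acc = 0x1D
  'A' = 0x41 → acc = 0x5C
  ',' = 0x2C → acc = 0x70
  '1' = 0x31 → acc = 0x41
  '4' = 0x34 → acc = 0x75
  '3' = 0x33 → acc = 0x46
  '6' = 0x36 → acc = 0x70
  ',' = 0x2C → acc = 0x5C
  '7' = 0x37 → acc = 0x6B
  '5' = 0x35 → acc = 0x5E
  '0' = 0x30 → acc = 0x6E
  '2' = 0x32 → acc = 0x5C
Checksum = 0x5C.

5C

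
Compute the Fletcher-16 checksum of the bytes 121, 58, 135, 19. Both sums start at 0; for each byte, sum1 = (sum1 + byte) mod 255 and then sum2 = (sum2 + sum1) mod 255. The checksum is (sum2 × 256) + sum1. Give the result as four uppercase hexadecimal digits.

B64E

Running sums (mod 255):
  after byte 0 (121): sum1=121, sum2=121
  after byte 1 (58): sum1=179, sum2=45
  after byte 2 (135): sum1=59, sum2=104
  after byte 3 (19): sum1=78, sum2=182
Checksum = sum2·256 + sum1 = 182·256 + 78 = 46670 = 0xB64E.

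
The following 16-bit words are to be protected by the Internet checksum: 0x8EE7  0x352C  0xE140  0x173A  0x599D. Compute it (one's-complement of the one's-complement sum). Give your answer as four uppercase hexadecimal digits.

E9D3

One's-complement addition (fold any carry out of bit 15 back into bit 0):
  0x8EE7 + 0x352C = 0x0C413
  0xC413 + 0xE140 = 0x1A553 → wrap carry → 0xA554
  0xA554 + 0x173A = 0x0BC8E
  0xBC8E + 0x599D = 0x1162B → wrap carry → 0x162C
One's-complement sum = 0x162C.
Checksum = ~0x162C & 0xFFFF = 0xE9D3.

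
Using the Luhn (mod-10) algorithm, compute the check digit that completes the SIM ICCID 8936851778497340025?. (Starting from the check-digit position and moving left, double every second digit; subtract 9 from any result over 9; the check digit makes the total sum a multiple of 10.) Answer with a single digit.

Partial digits right→left: 5 2 0 0 4 3 7 9 4 8 7 7 1 5 8 6 3 9 8
Double every second digit counting from the check-digit position (so the 1st, 3rd, 5th, ... of the partial from the right).
  doubled (with −9 where >9): 1 0 8 5 8 5 2 7 6 7 → sum 49
  kept as-is: 2 0 3 9 8 7 5 6 9 → sum 49
Total = 49 + 49 = 98.
Check digit = (10 − (98 mod 10)) mod 10 = 2.

2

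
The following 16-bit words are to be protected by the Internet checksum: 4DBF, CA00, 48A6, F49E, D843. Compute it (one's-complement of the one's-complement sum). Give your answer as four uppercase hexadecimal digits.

D2B6

One's-complement addition (fold any carry out of bit 15 back into bit 0):
  0x4DBF + 0xCA00 = 0x117BF → wrap carry → 0x17C0
  0x17C0 + 0x48A6 = 0x06066
  0x6066 + 0xF49E = 0x15504 → wrap carry → 0x5505
  0x5505 + 0xD843 = 0x12D48 → wrap carry → 0x2D49
One's-complement sum = 0x2D49.
Checksum = ~0x2D49 & 0xFFFF = 0xD2B6.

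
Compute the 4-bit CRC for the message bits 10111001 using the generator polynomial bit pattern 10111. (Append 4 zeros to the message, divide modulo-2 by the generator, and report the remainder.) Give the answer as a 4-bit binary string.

0111

Append 4 zeros: 101110010000. Divide by 10111 (XOR where the leading bit is 1):
  pos 0: 10111 XOR 10111 = 00000
  pos 7: 10000 XOR 10111 = 00111
Remainder (last 4 bits) = 0111. This is the CRC / FCS.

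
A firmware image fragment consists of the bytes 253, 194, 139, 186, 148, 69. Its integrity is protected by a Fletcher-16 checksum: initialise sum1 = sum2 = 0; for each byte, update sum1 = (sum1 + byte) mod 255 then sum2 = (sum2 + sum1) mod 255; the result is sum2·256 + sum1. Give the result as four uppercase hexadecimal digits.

8EE0

Running sums (mod 255):
  after byte 0 (253): sum1=253, sum2=253
  after byte 1 (194): sum1=192, sum2=190
  after byte 2 (139): sum1=76, sum2=11
  after byte 3 (186): sum1=7, sum2=18
  after byte 4 (148): sum1=155, sum2=173
  after byte 5 (69): sum1=224, sum2=142
Checksum = sum2·256 + sum1 = 142·256 + 224 = 36576 = 0x8EE0.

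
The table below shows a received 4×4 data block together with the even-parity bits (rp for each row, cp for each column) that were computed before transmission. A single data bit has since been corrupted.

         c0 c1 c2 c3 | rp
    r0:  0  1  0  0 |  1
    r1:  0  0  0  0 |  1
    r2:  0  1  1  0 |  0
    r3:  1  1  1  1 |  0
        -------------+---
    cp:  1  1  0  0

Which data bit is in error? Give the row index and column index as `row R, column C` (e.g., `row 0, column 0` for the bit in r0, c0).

row 1, column 3

Recompute each row's even parity and compare to rp:
  r0: data parity 1, sent rp 1 → ok
  r1: data parity 0, sent rp 1 → mismatch
  r2: data parity 0, sent rp 0 → ok
  r3: data parity 0, sent rp 0 → ok
Recompute each column's even parity and compare to cp:
  c0: data parity 1, sent cp 1 → ok
  c1: data parity 1, sent cp 1 → ok
  c2: data parity 0, sent cp 0 → ok
  c3: data parity 1, sent cp 0 → mismatch
Exactly one row (r1) and one column (c3) fail → the flipped bit is at their intersection.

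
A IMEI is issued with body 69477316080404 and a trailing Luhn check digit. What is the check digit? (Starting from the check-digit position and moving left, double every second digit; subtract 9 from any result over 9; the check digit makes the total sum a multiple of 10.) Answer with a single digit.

6

Partial digits right→left: 4 0 4 0 8 0 6 1 3 7 7 4 9 6
Double every second digit counting from the check-digit position (so the 1st, 3rd, 5th, ... of the partial from the right).
  doubled (with −9 where >9): 8 8 7 3 6 5 9 → sum 46
  kept as-is: 0 0 0 1 7 4 6 → sum 18
Total = 46 + 18 = 64.
Check digit = (10 − (64 mod 10)) mod 10 = 6.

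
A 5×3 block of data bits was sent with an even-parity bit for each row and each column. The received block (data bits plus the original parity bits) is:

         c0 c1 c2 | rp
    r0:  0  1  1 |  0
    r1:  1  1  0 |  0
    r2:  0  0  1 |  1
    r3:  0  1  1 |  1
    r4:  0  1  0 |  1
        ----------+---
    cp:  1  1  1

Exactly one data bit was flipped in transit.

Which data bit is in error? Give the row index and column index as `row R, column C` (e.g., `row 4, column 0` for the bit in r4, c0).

Recompute each row's even parity and compare to rp:
  r0: data parity 0, sent rp 0 → ok
  r1: data parity 0, sent rp 0 → ok
  r2: data parity 1, sent rp 1 → ok
  r3: data parity 0, sent rp 1 → mismatch
  r4: data parity 1, sent rp 1 → ok
Recompute each column's even parity and compare to cp:
  c0: data parity 1, sent cp 1 → ok
  c1: data parity 0, sent cp 1 → mismatch
  c2: data parity 1, sent cp 1 → ok
Exactly one row (r3) and one column (c1) fail → the flipped bit is at their intersection.

row 3, column 1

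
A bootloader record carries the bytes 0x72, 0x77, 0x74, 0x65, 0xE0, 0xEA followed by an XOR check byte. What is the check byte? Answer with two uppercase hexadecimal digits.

1E

XOR the bytes together:
  start with 0x72
  0x72 ⊕ 0x77 = 0x05
  0x05 ⊕ 0x74 = 0x71
  0x71 ⊕ 0x65 = 0x14
  0x14 ⊕ 0xE0 = 0xF4
  0xF4 ⊕ 0xEA = 0x1E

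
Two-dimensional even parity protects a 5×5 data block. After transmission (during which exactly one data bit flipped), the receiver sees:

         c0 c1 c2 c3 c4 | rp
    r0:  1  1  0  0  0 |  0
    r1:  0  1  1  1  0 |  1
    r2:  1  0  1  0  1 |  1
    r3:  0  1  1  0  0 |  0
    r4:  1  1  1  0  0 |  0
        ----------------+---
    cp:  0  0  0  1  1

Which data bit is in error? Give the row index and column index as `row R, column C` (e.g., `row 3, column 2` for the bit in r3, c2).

row 4, column 0

Recompute each row's even parity and compare to rp:
  r0: data parity 0, sent rp 0 → ok
  r1: data parity 1, sent rp 1 → ok
  r2: data parity 1, sent rp 1 → ok
  r3: data parity 0, sent rp 0 → ok
  r4: data parity 1, sent rp 0 → mismatch
Recompute each column's even parity and compare to cp:
  c0: data parity 1, sent cp 0 → mismatch
  c1: data parity 0, sent cp 0 → ok
  c2: data parity 0, sent cp 0 → ok
  c3: data parity 1, sent cp 1 → ok
  c4: data parity 1, sent cp 1 → ok
Exactly one row (r4) and one column (c0) fail → the flipped bit is at their intersection.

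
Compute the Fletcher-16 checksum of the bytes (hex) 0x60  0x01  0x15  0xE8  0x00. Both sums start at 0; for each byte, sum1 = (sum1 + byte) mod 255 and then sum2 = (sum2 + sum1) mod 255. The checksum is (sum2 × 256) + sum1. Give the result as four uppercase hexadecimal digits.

F65F

Running sums (mod 255):
  after byte 0 (0x60): sum1=96, sum2=96
  after byte 1 (0x01): sum1=97, sum2=193
  after byte 2 (0x15): sum1=118, sum2=56
  after byte 3 (0xE8): sum1=95, sum2=151
  after byte 4 (0x00): sum1=95, sum2=246
Checksum = sum2·256 + sum1 = 246·256 + 95 = 63071 = 0xF65F.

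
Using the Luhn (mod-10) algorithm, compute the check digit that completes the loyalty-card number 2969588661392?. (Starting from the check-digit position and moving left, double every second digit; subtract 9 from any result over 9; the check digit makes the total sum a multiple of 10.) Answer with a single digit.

0

Partial digits right→left: 2 9 3 1 6 6 8 8 5 9 6 9 2
Double every second digit counting from the check-digit position (so the 1st, 3rd, 5th, ... of the partial from the right).
  doubled (with −9 where >9): 4 6 3 7 1 3 4 → sum 28
  kept as-is: 9 1 6 8 9 9 → sum 42
Total = 28 + 42 = 70.
Check digit = (10 − (70 mod 10)) mod 10 = 0.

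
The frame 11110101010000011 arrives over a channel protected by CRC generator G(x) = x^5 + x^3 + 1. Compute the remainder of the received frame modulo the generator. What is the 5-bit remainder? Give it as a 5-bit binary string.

00000

Modulo-2 division of 11110101010000011 by 101001:
  pos 0: 111101 XOR 101001 = 010100
  pos 1: 101000 XOR 101001 = 000001
  pos 6: 110100 XOR 101001 = 011101
  pos 7: 111010 XOR 101001 = 010011
  pos 8: 100110 XOR 101001 = 001111
  pos 10: 111101 XOR 101001 = 010100
  pos 11: 101001 XOR 101001 = 000000
Remainder = 00000 (zero — the frame passes the CRC check).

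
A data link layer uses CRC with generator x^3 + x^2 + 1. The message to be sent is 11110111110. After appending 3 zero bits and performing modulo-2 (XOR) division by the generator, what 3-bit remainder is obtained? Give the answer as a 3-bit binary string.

Append 3 zeros: 11110111110000. Divide by 1101 (XOR where the leading bit is 1):
  pos 0: 1111 XOR 1101 = 0010
  pos 2: 1001 XOR 1101 = 0100
  pos 3: 1001 XOR 1101 = 0100
  pos 4: 1001 XOR 1101 = 0100
  pos 5: 1001 XOR 1101 = 0100
  pos 6: 1001 XOR 1101 = 0100
  pos 7: 1000 XOR 1101 = 0101
  pos 8: 1010 XOR 1101 = 0111
  pos 9: 1110 XOR 1101 = 0011
Remainder (last 3 bits) = 110. This is the CRC / FCS.

110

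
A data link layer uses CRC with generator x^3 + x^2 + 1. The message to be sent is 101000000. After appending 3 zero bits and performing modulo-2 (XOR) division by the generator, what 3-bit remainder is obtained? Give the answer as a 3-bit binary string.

Append 3 zeros: 101000000000. Divide by 1101 (XOR where the leading bit is 1):
  pos 0: 1010 XOR 1101 = 0111
  pos 1: 1110 XOR 1101 = 0011
  pos 3: 1100 XOR 1101 = 0001
  pos 6: 1000 XOR 1101 = 0101
  pos 7: 1010 XOR 1101 = 0111
  pos 8: 1110 XOR 1101 = 0011
Remainder (last 3 bits) = 011. This is the CRC / FCS.

011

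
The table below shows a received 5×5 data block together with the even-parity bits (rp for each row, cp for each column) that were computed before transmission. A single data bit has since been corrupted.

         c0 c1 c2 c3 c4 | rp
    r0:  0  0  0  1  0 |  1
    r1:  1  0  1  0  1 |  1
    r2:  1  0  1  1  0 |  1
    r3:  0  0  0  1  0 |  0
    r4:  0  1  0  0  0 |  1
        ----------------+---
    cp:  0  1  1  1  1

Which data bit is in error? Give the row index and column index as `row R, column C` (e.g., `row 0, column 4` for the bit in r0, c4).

Recompute each row's even parity and compare to rp:
  r0: data parity 1, sent rp 1 → ok
  r1: data parity 1, sent rp 1 → ok
  r2: data parity 1, sent rp 1 → ok
  r3: data parity 1, sent rp 0 → mismatch
  r4: data parity 1, sent rp 1 → ok
Recompute each column's even parity and compare to cp:
  c0: data parity 0, sent cp 0 → ok
  c1: data parity 1, sent cp 1 → ok
  c2: data parity 0, sent cp 1 → mismatch
  c3: data parity 1, sent cp 1 → ok
  c4: data parity 1, sent cp 1 → ok
Exactly one row (r3) and one column (c2) fail → the flipped bit is at their intersection.

row 3, column 2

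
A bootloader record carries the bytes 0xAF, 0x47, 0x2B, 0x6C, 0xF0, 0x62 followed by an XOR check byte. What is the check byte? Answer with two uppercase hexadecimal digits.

XOR the bytes together:
  start with 0xAF
  0xAF ⊕ 0x47 = 0xE8
  0xE8 ⊕ 0x2B = 0xC3
  0xC3 ⊕ 0x6C = 0xAF
  0xAF ⊕ 0xF0 = 0x5F
  0x5F ⊕ 0x62 = 0x3D

3D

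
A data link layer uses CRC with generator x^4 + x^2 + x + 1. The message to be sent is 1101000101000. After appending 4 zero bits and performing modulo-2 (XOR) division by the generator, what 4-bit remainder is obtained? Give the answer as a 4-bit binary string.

Append 4 zeros: 11010001010000000. Divide by 10111 (XOR where the leading bit is 1):
  pos 0: 11010 XOR 10111 = 01101
  pos 1: 11010 XOR 10111 = 01101
  pos 2: 11010 XOR 10111 = 01101
  pos 3: 11011 XOR 10111 = 01100
  pos 4: 11000 XOR 10111 = 01111
  pos 5: 11111 XOR 10111 = 01000
  pos 6: 10000 XOR 10111 = 00111
  pos 8: 11100 XOR 10111 = 01011
  pos 9: 10110 XOR 10111 = 00001
Remainder (last 4 bits) = 1000. This is the CRC / FCS.

1000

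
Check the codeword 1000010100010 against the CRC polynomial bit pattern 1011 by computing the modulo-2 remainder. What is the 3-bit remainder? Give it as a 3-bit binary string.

011

Modulo-2 division of 1000010100010 by 1011:
  pos 0: 1000 XOR 1011 = 0011
  pos 2: 1101 XOR 1011 = 0110
  pos 3: 1100 XOR 1011 = 0111
  pos 4: 1111 XOR 1011 = 0100
  pos 5: 1000 XOR 1011 = 0011
  pos 7: 1100 XOR 1011 = 0111
  pos 8: 1111 XOR 1011 = 0100
  pos 9: 1000 XOR 1011 = 0011
Remainder = 011 (nonzero — an error is detected).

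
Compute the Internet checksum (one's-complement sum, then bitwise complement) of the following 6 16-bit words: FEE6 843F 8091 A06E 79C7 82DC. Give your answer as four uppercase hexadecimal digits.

5F35

One's-complement addition (fold any carry out of bit 15 back into bit 0):
  0xFEE6 + 0x843F = 0x18325 → wrap carry → 0x8326
  0x8326 + 0x8091 = 0x103B7 → wrap carry → 0x03B8
  0x03B8 + 0xA06E = 0x0A426
  0xA426 + 0x79C7 = 0x11DED → wrap carry → 0x1DEE
  0x1DEE + 0x82DC = 0x0A0CA
One's-complement sum = 0xA0CA.
Checksum = ~0xA0CA & 0xFFFF = 0x5F35.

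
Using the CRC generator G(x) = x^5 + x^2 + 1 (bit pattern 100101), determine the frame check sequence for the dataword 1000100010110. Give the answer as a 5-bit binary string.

Append 5 zeros: 100010001011000000. Divide by 100101 (XOR where the leading bit is 1):
  pos 0: 100010 XOR 100101 = 000111
  pos 3: 111001 XOR 100101 = 011100
  pos 4: 111000 XOR 100101 = 011101
  pos 5: 111011 XOR 100101 = 011110
  pos 6: 111101 XOR 100101 = 011000
  pos 7: 110000 XOR 100101 = 010101
  pos 8: 101010 XOR 100101 = 001111
  pos 10: 111100 XOR 100101 = 011001
  pos 11: 110010 XOR 100101 = 010111
  pos 12: 101110 XOR 100101 = 001011
Remainder (last 5 bits) = 01011. This is the CRC / FCS.

01011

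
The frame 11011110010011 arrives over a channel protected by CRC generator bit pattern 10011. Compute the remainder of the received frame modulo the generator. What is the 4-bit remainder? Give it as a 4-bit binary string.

Modulo-2 division of 11011110010011 by 10011:
  pos 0: 11011 XOR 10011 = 01000
  pos 1: 10001 XOR 10011 = 00010
  pos 4: 10100 XOR 10011 = 00111
  pos 6: 11110 XOR 10011 = 01101
  pos 7: 11010 XOR 10011 = 01001
  pos 8: 10011 XOR 10011 = 00000
Remainder = 0001 (nonzero — an error is detected).

0001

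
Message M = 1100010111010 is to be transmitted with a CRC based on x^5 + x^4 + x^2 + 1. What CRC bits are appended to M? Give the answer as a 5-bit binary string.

Append 5 zeros: 110001011101000000. Divide by 110101 (XOR where the leading bit is 1):
  pos 0: 110001 XOR 110101 = 000100
  pos 3: 100011 XOR 110101 = 010110
  pos 4: 101101 XOR 110101 = 011000
  pos 5: 110000 XOR 110101 = 000101
  pos 8: 101100 XOR 110101 = 011001
  pos 9: 110010 XOR 110101 = 000111
  pos 12: 111000 XOR 110101 = 001101
Remainder (last 5 bits) = 01101. This is the CRC / FCS.

01101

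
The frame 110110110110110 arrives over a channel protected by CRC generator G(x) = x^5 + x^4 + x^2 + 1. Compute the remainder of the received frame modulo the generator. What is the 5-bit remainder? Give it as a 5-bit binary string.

Modulo-2 division of 110110110110110 by 110101:
  pos 0: 110110 XOR 110101 = 000011
  pos 4: 111101 XOR 110101 = 001000
  pos 6: 100010 XOR 110101 = 010111
  pos 7: 101111 XOR 110101 = 011010
  pos 8: 110101 XOR 110101 = 000000
Remainder = 00000 (zero — the frame passes the CRC check).

00000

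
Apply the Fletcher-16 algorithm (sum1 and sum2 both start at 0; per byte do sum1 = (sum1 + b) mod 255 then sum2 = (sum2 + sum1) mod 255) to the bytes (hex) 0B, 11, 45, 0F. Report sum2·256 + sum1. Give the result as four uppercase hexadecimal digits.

F870

Running sums (mod 255):
  after byte 0 (0B): sum1=11, sum2=11
  after byte 1 (11): sum1=28, sum2=39
  after byte 2 (45): sum1=97, sum2=136
  after byte 3 (0F): sum1=112, sum2=248
Checksum = sum2·256 + sum1 = 248·256 + 112 = 63600 = 0xF870.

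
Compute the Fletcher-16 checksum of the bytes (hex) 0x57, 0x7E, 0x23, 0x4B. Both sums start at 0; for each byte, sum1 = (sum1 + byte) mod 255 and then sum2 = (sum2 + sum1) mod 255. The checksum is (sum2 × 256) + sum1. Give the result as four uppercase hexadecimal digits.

6A44

Running sums (mod 255):
  after byte 0 (0x57): sum1=87, sum2=87
  after byte 1 (0x7E): sum1=213, sum2=45
  after byte 2 (0x23): sum1=248, sum2=38
  after byte 3 (0x4B): sum1=68, sum2=106
Checksum = sum2·256 + sum1 = 106·256 + 68 = 27204 = 0x6A44.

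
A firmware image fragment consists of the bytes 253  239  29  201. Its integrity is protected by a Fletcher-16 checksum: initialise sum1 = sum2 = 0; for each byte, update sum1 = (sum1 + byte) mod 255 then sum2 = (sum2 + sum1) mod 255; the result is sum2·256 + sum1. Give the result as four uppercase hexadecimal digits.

CBD4

Running sums (mod 255):
  after byte 0 (253): sum1=253, sum2=253
  after byte 1 (239): sum1=237, sum2=235
  after byte 2 (29): sum1=11, sum2=246
  after byte 3 (201): sum1=212, sum2=203
Checksum = sum2·256 + sum1 = 203·256 + 212 = 52180 = 0xCBD4.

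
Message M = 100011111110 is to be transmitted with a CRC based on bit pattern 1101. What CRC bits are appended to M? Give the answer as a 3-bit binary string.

001

Append 3 zeros: 100011111110000. Divide by 1101 (XOR where the leading bit is 1):
  pos 0: 1000 XOR 1101 = 0101
  pos 1: 1011 XOR 1101 = 0110
  pos 2: 1101 XOR 1101 = 0000
  pos 6: 1111 XOR 1101 = 0010
  pos 8: 1010 XOR 1101 = 0111
  pos 9: 1110 XOR 1101 = 0011
  pos 11: 1100 XOR 1101 = 0001
Remainder (last 3 bits) = 001. This is the CRC / FCS.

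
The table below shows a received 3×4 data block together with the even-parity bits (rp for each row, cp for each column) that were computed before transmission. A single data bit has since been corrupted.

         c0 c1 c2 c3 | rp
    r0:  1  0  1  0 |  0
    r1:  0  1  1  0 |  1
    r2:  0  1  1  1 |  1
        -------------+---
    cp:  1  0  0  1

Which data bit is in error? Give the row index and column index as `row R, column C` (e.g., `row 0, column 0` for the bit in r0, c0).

row 1, column 2

Recompute each row's even parity and compare to rp:
  r0: data parity 0, sent rp 0 → ok
  r1: data parity 0, sent rp 1 → mismatch
  r2: data parity 1, sent rp 1 → ok
Recompute each column's even parity and compare to cp:
  c0: data parity 1, sent cp 1 → ok
  c1: data parity 0, sent cp 0 → ok
  c2: data parity 1, sent cp 0 → mismatch
  c3: data parity 1, sent cp 1 → ok
Exactly one row (r1) and one column (c2) fail → the flipped bit is at their intersection.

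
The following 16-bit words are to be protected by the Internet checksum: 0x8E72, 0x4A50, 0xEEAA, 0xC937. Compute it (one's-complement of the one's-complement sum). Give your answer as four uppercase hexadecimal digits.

One's-complement addition (fold any carry out of bit 15 back into bit 0):
  0x8E72 + 0x4A50 = 0x0D8C2
  0xD8C2 + 0xEEAA = 0x1C76C → wrap carry → 0xC76D
  0xC76D + 0xC937 = 0x190A4 → wrap carry → 0x90A5
One's-complement sum = 0x90A5.
Checksum = ~0x90A5 & 0xFFFF = 0x6F5A.

6F5A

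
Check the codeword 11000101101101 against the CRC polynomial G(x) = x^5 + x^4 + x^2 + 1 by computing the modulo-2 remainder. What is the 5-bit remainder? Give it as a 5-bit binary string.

Modulo-2 division of 11000101101101 by 110101:
  pos 0: 110001 XOR 110101 = 000100
  pos 3: 100011 XOR 110101 = 010110
  pos 4: 101100 XOR 110101 = 011001
  pos 5: 110011 XOR 110101 = 000110
  pos 8: 110101 XOR 110101 = 000000
Remainder = 00000 (zero — the frame passes the CRC check).

00000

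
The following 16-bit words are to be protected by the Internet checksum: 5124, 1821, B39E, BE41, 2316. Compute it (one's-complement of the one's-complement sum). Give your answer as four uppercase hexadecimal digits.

01C4

One's-complement addition (fold any carry out of bit 15 back into bit 0):
  0x5124 + 0x1821 = 0x06945
  0x6945 + 0xB39E = 0x11CE3 → wrap carry → 0x1CE4
  0x1CE4 + 0xBE41 = 0x0DB25
  0xDB25 + 0x2316 = 0x0FE3B
One's-complement sum = 0xFE3B.
Checksum = ~0xFE3B & 0xFFFF = 0x01C4.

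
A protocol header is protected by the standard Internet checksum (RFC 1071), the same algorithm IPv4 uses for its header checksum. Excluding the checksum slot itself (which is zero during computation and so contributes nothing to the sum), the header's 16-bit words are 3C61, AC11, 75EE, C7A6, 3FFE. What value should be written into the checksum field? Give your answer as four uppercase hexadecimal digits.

99F9

One's-complement addition (fold any carry out of bit 15 back into bit 0):
  0x3C61 + 0xAC11 = 0x0E872
  0xE872 + 0x75EE = 0x15E60 → wrap carry → 0x5E61
  0x5E61 + 0xC7A6 = 0x12607 → wrap carry → 0x2608
  0x2608 + 0x3FFE = 0x06606
One's-complement sum = 0x6606.
Checksum = ~0x6606 & 0xFFFF = 0x99F9.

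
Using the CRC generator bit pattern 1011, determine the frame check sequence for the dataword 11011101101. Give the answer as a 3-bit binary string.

Append 3 zeros: 11011101101000. Divide by 1011 (XOR where the leading bit is 1):
  pos 0: 1101 XOR 1011 = 0110
  pos 1: 1101 XOR 1011 = 0110
  pos 2: 1101 XOR 1011 = 0110
  pos 3: 1100 XOR 1011 = 0111
  pos 4: 1111 XOR 1011 = 0100
  pos 5: 1001 XOR 1011 = 0010
  pos 7: 1001 XOR 1011 = 0010
  pos 9: 1000 XOR 1011 = 0011
Remainder (last 3 bits) = 110. This is the CRC / FCS.

110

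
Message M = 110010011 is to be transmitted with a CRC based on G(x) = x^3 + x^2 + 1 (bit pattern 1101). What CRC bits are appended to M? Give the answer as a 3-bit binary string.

001

Append 3 zeros: 110010011000. Divide by 1101 (XOR where the leading bit is 1):
  pos 0: 1100 XOR 1101 = 0001
  pos 3: 1100 XOR 1101 = 0001
  pos 6: 1110 XOR 1101 = 0011
  pos 8: 1100 XOR 1101 = 0001
Remainder (last 3 bits) = 001. This is the CRC / FCS.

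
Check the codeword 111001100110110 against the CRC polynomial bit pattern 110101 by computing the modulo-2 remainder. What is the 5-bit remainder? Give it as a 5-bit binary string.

00111

Modulo-2 division of 111001100110110 by 110101:
  pos 0: 111001 XOR 110101 = 001100
  pos 2: 110010 XOR 110101 = 000111
  pos 5: 111011 XOR 110101 = 001110
  pos 7: 111001 XOR 110101 = 001100
  pos 9: 110010 XOR 110101 = 000111
Remainder = 00111 (nonzero — an error is detected).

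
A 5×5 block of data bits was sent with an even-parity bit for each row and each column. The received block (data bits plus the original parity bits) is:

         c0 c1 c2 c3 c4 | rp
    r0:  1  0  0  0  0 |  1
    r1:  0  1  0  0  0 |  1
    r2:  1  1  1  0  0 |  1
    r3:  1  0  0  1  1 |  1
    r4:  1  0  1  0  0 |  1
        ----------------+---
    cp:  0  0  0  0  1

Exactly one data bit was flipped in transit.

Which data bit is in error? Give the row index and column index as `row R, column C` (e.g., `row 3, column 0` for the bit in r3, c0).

Recompute each row's even parity and compare to rp:
  r0: data parity 1, sent rp 1 → ok
  r1: data parity 1, sent rp 1 → ok
  r2: data parity 1, sent rp 1 → ok
  r3: data parity 1, sent rp 1 → ok
  r4: data parity 0, sent rp 1 → mismatch
Recompute each column's even parity and compare to cp:
  c0: data parity 0, sent cp 0 → ok
  c1: data parity 0, sent cp 0 → ok
  c2: data parity 0, sent cp 0 → ok
  c3: data parity 1, sent cp 0 → mismatch
  c4: data parity 1, sent cp 1 → ok
Exactly one row (r4) and one column (c3) fail → the flipped bit is at their intersection.

row 4, column 3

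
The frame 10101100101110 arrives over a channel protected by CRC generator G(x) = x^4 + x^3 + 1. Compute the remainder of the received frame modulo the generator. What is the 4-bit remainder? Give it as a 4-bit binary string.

0101

Modulo-2 division of 10101100101110 by 11001:
  pos 0: 10101 XOR 11001 = 01100
  pos 1: 11001 XOR 11001 = 00000
  pos 8: 10111 XOR 11001 = 01110
  pos 9: 11100 XOR 11001 = 00101
Remainder = 0101 (nonzero — an error is detected).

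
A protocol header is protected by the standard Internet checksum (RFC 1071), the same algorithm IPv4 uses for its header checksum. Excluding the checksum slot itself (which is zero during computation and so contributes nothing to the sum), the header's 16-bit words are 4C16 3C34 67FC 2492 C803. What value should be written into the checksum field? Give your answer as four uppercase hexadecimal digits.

One's-complement addition (fold any carry out of bit 15 back into bit 0):
  0x4C16 + 0x3C34 = 0x0884A
  0x884A + 0x67FC = 0x0F046
  0xF046 + 0x2492 = 0x114D8 → wrap carry → 0x14D9
  0x14D9 + 0xC803 = 0x0DCDC
One's-complement sum = 0xDCDC.
Checksum = ~0xDCDC & 0xFFFF = 0x2323.

2323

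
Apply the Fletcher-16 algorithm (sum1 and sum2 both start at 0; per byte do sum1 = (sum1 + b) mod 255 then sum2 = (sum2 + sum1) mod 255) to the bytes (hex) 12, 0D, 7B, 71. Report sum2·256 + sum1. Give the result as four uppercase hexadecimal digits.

Running sums (mod 255):
  after byte 0 (12): sum1=18, sum2=18
  after byte 1 (0D): sum1=31, sum2=49
  after byte 2 (7B): sum1=154, sum2=203
  after byte 3 (71): sum1=12, sum2=215
Checksum = sum2·256 + sum1 = 215·256 + 12 = 55052 = 0xD70C.

D70C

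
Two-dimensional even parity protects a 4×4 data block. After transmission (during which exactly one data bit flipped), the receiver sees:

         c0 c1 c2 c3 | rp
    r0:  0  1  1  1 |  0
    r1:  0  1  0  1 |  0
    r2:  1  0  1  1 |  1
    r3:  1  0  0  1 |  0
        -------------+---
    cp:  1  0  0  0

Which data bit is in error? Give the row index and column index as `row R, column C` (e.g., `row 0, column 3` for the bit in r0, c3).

Recompute each row's even parity and compare to rp:
  r0: data parity 1, sent rp 0 → mismatch
  r1: data parity 0, sent rp 0 → ok
  r2: data parity 1, sent rp 1 → ok
  r3: data parity 0, sent rp 0 → ok
Recompute each column's even parity and compare to cp:
  c0: data parity 0, sent cp 1 → mismatch
  c1: data parity 0, sent cp 0 → ok
  c2: data parity 0, sent cp 0 → ok
  c3: data parity 0, sent cp 0 → ok
Exactly one row (r0) and one column (c0) fail → the flipped bit is at their intersection.

row 0, column 0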